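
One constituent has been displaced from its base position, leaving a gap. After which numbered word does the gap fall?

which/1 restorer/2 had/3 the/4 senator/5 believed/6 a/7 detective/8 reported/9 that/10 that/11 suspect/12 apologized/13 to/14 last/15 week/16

The displaced element is "which restorer" (word 2).
It is linked across 2 clause boundaries (Ø → that).
It functions as the object of the preposition "to" of "apologized", so the gap sits immediately after word 14 ("to").
Base order: The senator had believed a detective reported that that suspect apologized to which restorer last week.

14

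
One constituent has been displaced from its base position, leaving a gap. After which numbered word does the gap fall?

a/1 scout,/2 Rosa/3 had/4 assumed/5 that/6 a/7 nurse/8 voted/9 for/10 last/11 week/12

The displaced element is "a scout" (word 2).
It is linked across 1 clause boundary (that).
It functions as the object of the preposition "for" of "voted", so the gap sits immediately after word 10 ("for").
Base order: Rosa had assumed that a nurse voted for a scout last week.

10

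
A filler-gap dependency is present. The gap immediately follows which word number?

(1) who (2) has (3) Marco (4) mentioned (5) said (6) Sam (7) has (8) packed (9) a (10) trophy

The displaced element is "who" (word 1).
It is linked across 1 clause boundary (Ø).
It functions as the subject of "said", so the gap sits immediately after word 4 ("mentioned").
Base order: Marco has mentioned who said Sam has packed a trophy.

4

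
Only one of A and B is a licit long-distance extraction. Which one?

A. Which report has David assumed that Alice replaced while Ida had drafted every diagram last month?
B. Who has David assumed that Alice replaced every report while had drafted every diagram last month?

A

In B, the wh-phrase is extracted from inside an adjunct island (introduced by "while"), which blocks movement.
In A, the extraction path crosses only that-complement boundaries, which are transparent.
So A is grammatical.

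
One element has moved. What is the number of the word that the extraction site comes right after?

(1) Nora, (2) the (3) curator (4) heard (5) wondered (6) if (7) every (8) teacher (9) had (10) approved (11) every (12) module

The displaced element is "Nora" (word 1).
It is linked across 1 clause boundary (Ø).
It functions as the subject of "wondered", so the gap sits immediately after word 4 ("heard").
Base order: The curator heard Nora wondered if every teacher had approved every module.

4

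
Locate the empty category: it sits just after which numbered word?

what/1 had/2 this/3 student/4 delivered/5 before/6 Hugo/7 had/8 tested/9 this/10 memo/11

The displaced element is "what" (word 1).
It functions as the direct object of "delivered", so the gap sits immediately after word 5 ("delivered").
Base order: This student had delivered what before Hugo had tested this memo.

5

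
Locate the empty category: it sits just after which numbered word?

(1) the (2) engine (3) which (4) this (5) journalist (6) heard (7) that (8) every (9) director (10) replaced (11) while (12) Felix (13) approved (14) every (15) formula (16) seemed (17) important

The displaced element is "the engine" (word 2).
It is linked across 1 clause boundary (that).
It functions as the direct object of "replaced", so the gap sits immediately after word 10 ("replaced").
Base order: This journalist heard that every director replaced the engine while Felix approved every formula.

10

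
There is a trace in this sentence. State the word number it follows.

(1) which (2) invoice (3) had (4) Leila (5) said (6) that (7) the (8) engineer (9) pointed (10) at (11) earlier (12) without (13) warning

10

The displaced element is "which invoice" (word 2).
It is linked across 1 clause boundary (that).
It functions as the object of the preposition "at" of "pointed", so the gap sits immediately after word 10 ("at").
Base order: Leila had said that the engineer pointed at which invoice earlier without warning.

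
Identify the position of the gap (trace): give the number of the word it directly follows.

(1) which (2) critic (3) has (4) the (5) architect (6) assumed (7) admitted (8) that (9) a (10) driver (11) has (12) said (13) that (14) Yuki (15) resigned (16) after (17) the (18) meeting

The displaced element is "which critic" (word 2).
It is linked across 1 clause boundary (Ø).
It functions as the subject of "admitted", so the gap sits immediately after word 6 ("assumed").
Base order: The architect has assumed that which critic admitted that a driver has said that Yuki resigned after the meeting.

6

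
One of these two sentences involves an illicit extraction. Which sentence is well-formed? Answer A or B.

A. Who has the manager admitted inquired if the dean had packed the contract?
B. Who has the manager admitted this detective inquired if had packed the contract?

A

In B, the wh-phrase is extracted from inside a wh-island (introduced by "if"), which blocks movement.
In A, the extraction path crosses only that-complement boundaries, which are transparent.
So A is grammatical.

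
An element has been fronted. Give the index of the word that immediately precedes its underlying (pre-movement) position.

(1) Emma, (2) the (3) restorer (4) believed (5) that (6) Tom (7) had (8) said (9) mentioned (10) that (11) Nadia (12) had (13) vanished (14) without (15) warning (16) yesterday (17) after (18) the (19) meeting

The displaced element is "Emma" (word 1).
It is linked across 2 clause boundaries (that → Ø).
It functions as the subject of "mentioned", so the gap sits immediately after word 8 ("said").
Base order: The restorer believed that Tom had said that Emma mentioned that Nadia had vanished without warning yesterday after the meeting.

8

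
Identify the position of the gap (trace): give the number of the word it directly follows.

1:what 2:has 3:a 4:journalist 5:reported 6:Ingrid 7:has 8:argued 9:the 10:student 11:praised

11

The displaced element is "what" (word 1).
It is linked across 2 clause boundaries (Ø → Ø).
It functions as the direct object of "praised", so the gap sits immediately after word 11 ("praised").
Base order: A journalist has reported Ingrid has argued the student praised what.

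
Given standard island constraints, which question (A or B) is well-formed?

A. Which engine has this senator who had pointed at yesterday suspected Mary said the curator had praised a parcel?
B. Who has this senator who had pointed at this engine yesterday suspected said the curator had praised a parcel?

In A, the wh-phrase is extracted from inside a complex-NP island (relative clause) (introduced by "who"), which blocks movement.
In B, the extraction path crosses only that-complement boundaries, which are transparent.
So B is grammatical.

B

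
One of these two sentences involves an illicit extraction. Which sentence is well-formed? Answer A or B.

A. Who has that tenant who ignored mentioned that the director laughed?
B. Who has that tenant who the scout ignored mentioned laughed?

In A, the wh-phrase is extracted from inside a complex-NP island (relative clause) (introduced by "who"), which blocks movement.
In B, the extraction path crosses only that-complement boundaries, which are transparent.
So B is grammatical.

B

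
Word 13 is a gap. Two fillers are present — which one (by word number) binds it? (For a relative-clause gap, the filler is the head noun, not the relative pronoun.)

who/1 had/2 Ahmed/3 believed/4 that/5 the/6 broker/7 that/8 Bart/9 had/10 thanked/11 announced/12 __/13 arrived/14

The marked gap is the subject of "arrived".
Its filler is the fronted wh-phrase "who", at word 1.
(The other dependency links word 7 to a gap after word 11.)

1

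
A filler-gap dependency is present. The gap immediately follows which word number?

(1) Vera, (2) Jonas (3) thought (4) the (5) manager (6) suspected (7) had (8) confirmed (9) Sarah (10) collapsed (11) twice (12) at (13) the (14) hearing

The displaced element is "Vera" (word 1).
It is linked across 2 clause boundaries (Ø → Ø).
It functions as the subject of "confirmed", so the gap sits immediately after word 6 ("suspected").
Base order: Jonas thought the manager suspected Vera had confirmed Sarah collapsed twice at the hearing.

6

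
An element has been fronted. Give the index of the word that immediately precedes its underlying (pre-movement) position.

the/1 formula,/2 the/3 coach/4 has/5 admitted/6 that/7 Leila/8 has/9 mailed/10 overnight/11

10

The displaced element is "the formula" (word 2).
It is linked across 1 clause boundary (that).
It functions as the direct object of "mailed", so the gap sits immediately after word 10 ("mailed").
Base order: The coach has admitted that Leila has mailed the formula overnight.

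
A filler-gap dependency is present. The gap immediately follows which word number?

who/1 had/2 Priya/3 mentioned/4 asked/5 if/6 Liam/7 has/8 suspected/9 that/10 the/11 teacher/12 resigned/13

The displaced element is "who" (word 1).
It is linked across 1 clause boundary (Ø).
It functions as the subject of "asked", so the gap sits immediately after word 4 ("mentioned").
Base order: Priya had mentioned who asked if Liam has suspected that the teacher resigned.

4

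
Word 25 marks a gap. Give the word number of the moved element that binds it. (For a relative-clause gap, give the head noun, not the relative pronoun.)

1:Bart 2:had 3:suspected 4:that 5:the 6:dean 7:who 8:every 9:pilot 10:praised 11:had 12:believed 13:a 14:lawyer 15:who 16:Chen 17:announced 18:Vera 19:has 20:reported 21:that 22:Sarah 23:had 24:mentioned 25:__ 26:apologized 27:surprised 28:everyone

The gap at 25 is the subject of "apologized", inside a relative clause.
The relative pronoun is "who" (word 15); it is bound by the head noun immediately before it.
Its filler is the head noun "lawyer", at word 14.

14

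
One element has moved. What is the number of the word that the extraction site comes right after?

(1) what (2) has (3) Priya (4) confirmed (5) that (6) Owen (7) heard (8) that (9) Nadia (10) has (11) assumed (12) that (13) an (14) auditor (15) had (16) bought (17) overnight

16

The displaced element is "what" (word 1).
It is linked across 3 clause boundaries (that → that → that).
It functions as the direct object of "bought", so the gap sits immediately after word 16 ("bought").
Base order: Priya has confirmed that Owen heard that Nadia has assumed that an auditor had bought what overnight.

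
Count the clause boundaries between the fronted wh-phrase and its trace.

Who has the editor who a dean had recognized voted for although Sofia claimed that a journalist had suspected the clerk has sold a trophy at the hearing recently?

0

"who" originates inside the matrix clause — no clause boundary is crossed.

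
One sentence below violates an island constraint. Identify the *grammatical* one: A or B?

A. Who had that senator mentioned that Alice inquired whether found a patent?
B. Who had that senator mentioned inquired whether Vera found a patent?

In A, the wh-phrase is extracted from inside a wh-island (introduced by "whether"), which blocks movement.
In B, the extraction path crosses only that-complement boundaries, which are transparent.
So B is grammatical.

B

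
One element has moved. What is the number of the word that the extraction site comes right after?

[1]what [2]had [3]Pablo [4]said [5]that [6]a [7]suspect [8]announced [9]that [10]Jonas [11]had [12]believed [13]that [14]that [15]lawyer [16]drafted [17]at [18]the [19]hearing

16

The displaced element is "what" (word 1).
It is linked across 3 clause boundaries (that → that → that).
It functions as the direct object of "drafted", so the gap sits immediately after word 16 ("drafted").
Base order: Pablo had said that a suspect announced that Jonas had believed that that lawyer drafted what at the hearing.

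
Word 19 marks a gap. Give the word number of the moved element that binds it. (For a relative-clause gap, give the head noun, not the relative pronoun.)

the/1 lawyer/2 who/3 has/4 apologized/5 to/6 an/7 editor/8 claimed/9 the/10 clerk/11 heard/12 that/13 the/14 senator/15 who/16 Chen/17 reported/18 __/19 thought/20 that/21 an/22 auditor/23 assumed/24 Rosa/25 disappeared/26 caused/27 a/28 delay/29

The gap at 19 is the subject of "thought", inside a relative clause.
The relative pronoun is "who" (word 16); it is bound by the head noun immediately before it.
Its filler is the head noun "senator", at word 15.

15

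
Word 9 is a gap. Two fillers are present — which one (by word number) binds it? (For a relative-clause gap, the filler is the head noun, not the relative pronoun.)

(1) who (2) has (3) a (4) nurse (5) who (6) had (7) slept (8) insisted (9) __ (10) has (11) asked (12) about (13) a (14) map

1

The marked gap is the subject of "asked".
Its filler is the fronted wh-phrase "who", at word 1.
(The other dependency links word 4 to a gap after word 5.)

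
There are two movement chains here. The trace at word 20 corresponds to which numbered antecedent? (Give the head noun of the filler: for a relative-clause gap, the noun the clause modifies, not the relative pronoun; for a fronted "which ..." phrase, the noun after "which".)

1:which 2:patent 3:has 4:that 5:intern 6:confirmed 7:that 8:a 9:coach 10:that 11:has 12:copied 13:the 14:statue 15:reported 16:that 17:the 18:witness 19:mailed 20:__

The marked gap is the direct object of "mailed".
Its filler is the fronted wh-phrase "which patent", at word 2.
(The other dependency links word 9 to a gap after word 10.)

2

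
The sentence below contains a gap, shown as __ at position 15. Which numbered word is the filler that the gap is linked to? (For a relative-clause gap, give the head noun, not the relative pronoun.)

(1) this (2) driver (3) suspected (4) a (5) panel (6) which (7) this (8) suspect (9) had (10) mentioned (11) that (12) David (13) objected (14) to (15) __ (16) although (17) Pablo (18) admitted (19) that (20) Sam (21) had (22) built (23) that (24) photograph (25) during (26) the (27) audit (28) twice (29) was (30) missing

5

The gap at 15 is the prepositional object of "objected", inside a relative clause.
The relative pronoun is "which" (word 6); it is bound by the head noun immediately before it.
Its filler is the head noun "panel", at word 5.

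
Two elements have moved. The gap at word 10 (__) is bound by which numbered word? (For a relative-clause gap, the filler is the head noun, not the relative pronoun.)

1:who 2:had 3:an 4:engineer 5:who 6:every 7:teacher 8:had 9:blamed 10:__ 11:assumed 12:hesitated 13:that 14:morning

The marked gap is inside the relative clause, the direct object of "blamed".
Its filler is the head noun "engineer" (via "who"), at word 4.
(The other dependency links word 1 to a gap after word 11.)

4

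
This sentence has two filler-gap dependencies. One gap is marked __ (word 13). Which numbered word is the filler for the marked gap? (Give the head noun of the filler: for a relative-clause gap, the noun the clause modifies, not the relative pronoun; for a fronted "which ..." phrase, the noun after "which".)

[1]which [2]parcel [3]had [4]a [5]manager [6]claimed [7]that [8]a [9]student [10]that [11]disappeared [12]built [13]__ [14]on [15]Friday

2

The marked gap is the direct object of "built".
Its filler is the fronted wh-phrase "which parcel", at word 2.
(The other dependency links word 9 to a gap after word 10.)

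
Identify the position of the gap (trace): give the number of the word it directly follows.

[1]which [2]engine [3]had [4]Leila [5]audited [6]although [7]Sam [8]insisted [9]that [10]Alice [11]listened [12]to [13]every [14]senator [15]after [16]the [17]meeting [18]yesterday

The displaced element is "which engine" (word 2).
It functions as the direct object of "audited", so the gap sits immediately after word 5 ("audited").
Base order: Leila had audited which engine although Sam insisted that Alice listened to every senator after the meeting yesterday.

5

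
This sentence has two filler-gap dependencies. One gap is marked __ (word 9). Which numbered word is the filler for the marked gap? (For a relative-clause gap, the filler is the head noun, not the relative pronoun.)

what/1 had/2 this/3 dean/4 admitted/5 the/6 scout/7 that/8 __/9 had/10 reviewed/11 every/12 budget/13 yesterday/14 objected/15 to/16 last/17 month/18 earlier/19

The marked gap is inside the relative clause, the subject of "reviewed".
Its filler is the head noun "scout" (via "that"), at word 7.
(The other dependency links word 1 to a gap after word 16.)

7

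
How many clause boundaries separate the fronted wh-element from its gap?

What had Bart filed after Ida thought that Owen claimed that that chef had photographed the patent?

"what" originates inside the matrix clause — no clause boundary is crossed.

0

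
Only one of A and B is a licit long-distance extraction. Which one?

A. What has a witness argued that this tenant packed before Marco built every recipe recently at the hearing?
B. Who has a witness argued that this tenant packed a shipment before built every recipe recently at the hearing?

In B, the wh-phrase is extracted from inside an adjunct island (introduced by "before"), which blocks movement.
In A, the extraction path crosses only that-complement boundaries, which are transparent.
So A is grammatical.

A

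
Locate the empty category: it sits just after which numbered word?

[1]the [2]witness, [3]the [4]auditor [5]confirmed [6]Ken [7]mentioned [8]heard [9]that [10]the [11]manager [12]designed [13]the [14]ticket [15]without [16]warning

The displaced element is "the witness" (word 2).
It is linked across 2 clause boundaries (Ø → Ø).
It functions as the subject of "heard", so the gap sits immediately after word 7 ("mentioned").
Base order: The auditor confirmed Ken mentioned that the witness heard that the manager designed the ticket without warning.

7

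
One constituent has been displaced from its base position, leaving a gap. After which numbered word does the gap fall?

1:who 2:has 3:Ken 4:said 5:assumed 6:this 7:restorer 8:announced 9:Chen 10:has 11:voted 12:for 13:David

4

The displaced element is "who" (word 1).
It is linked across 1 clause boundary (Ø).
It functions as the subject of "assumed", so the gap sits immediately after word 4 ("said").
Base order: Ken has said that who assumed this restorer announced Chen has voted for David.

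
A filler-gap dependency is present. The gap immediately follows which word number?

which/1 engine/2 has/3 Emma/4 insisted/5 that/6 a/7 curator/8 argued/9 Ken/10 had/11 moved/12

12

The displaced element is "which engine" (word 2).
It is linked across 2 clause boundaries (that → Ø).
It functions as the direct object of "moved", so the gap sits immediately after word 12 ("moved").
Base order: Emma has insisted that a curator argued Ken had moved which engine.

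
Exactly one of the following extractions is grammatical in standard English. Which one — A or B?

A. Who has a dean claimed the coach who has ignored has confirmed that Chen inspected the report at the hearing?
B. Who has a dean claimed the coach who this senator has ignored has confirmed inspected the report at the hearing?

B

In A, the wh-phrase is extracted from inside a complex-NP island (relative clause) (introduced by "who"), which blocks movement.
In B, the extraction path crosses only that-complement boundaries, which are transparent.
So B is grammatical.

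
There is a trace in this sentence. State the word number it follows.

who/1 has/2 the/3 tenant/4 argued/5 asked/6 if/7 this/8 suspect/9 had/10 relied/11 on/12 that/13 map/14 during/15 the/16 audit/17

5

The displaced element is "who" (word 1).
It is linked across 1 clause boundary (Ø).
It functions as the subject of "asked", so the gap sits immediately after word 5 ("argued").
Base order: The tenant has argued that who asked if this suspect had relied on that map during the audit.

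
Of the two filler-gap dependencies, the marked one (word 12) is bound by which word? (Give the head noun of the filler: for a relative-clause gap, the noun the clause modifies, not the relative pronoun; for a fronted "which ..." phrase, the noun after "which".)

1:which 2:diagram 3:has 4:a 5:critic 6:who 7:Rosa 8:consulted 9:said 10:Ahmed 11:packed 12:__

The marked gap is the direct object of "packed".
Its filler is the fronted wh-phrase "which diagram", at word 2.
(The other dependency links word 5 to a gap after word 8.)

2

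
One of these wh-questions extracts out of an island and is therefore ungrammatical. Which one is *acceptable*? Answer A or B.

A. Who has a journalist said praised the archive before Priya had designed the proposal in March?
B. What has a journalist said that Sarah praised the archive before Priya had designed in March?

In B, the wh-phrase is extracted from inside an adjunct island (introduced by "before"), which blocks movement.
In A, the extraction path crosses only that-complement boundaries, which are transparent.
So A is grammatical.

A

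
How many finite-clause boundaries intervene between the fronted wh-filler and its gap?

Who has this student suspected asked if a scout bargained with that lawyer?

1

"who" is extracted from the subject of "asked".
Boundaries crossed, outermost first: [Ø] — 1 in total.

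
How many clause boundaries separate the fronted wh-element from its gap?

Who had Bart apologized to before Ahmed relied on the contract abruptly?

0

"who" originates inside the matrix clause — no clause boundary is crossed.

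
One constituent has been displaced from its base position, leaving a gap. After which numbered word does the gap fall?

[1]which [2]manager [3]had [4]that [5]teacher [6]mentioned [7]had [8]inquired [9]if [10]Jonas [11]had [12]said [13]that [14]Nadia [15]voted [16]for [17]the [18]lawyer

The displaced element is "which manager" (word 2).
It is linked across 1 clause boundary (Ø).
It functions as the subject of "inquired", so the gap sits immediately after word 6 ("mentioned").
Base order: That teacher had mentioned which manager had inquired if Jonas had said that Nadia voted for the lawyer.

6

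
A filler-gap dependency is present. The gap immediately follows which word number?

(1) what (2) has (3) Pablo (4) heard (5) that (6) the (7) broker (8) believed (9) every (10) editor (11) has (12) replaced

12

The displaced element is "what" (word 1).
It is linked across 2 clause boundaries (that → Ø).
It functions as the direct object of "replaced", so the gap sits immediately after word 12 ("replaced").
Base order: Pablo has heard that the broker believed every editor has replaced what.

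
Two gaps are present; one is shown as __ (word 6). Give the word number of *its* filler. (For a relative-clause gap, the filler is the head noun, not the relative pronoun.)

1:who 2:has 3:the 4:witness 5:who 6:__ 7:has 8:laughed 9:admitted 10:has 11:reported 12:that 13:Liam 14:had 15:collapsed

4

The marked gap is inside the relative clause, the subject of "laughed".
Its filler is the head noun "witness" (via "who"), at word 4.
(The other dependency links word 1 to a gap after word 9.)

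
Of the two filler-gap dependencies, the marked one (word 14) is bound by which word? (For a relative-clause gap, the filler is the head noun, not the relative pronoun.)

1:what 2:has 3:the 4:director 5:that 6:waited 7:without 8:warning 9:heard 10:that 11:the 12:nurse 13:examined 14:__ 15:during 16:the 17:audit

The marked gap is the direct object of "examined".
Its filler is the fronted wh-phrase "what", at word 1.
(The other dependency links word 4 to a gap after word 5.)

1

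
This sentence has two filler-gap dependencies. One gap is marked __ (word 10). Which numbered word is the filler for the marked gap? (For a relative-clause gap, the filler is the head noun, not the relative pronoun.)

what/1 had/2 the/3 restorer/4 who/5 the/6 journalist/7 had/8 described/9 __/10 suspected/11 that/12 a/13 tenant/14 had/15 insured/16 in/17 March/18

4

The marked gap is inside the relative clause, the direct object of "described".
Its filler is the head noun "restorer" (via "who"), at word 4.
(The other dependency links word 1 to a gap after word 16.)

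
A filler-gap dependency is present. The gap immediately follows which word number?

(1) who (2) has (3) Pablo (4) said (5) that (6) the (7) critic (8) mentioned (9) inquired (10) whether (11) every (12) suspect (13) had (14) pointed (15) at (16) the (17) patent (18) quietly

The displaced element is "who" (word 1).
It is linked across 2 clause boundaries (that → Ø).
It functions as the subject of "inquired", so the gap sits immediately after word 8 ("mentioned").
Base order: Pablo has said that the critic mentioned who inquired whether every suspect had pointed at the patent quietly.

8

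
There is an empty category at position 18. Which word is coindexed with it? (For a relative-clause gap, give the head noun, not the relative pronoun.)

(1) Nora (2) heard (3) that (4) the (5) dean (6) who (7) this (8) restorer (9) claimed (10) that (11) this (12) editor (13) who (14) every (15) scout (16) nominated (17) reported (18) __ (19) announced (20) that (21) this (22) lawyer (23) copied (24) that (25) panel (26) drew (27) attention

5

The gap at 18 is the subject of "announced", inside a relative clause.
The relative pronoun is "who" (word 6); it is bound by the head noun immediately before it.
Its filler is the head noun "dean", at word 5.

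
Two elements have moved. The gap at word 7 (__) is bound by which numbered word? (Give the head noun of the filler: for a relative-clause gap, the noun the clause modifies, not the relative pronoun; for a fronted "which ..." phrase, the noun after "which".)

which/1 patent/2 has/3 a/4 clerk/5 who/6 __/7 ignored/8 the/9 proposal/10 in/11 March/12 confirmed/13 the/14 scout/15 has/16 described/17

5

The marked gap is inside the relative clause, the subject of "ignored".
Its filler is the head noun "clerk" (via "who"), at word 5.
(The other dependency links word 2 to a gap after word 17.)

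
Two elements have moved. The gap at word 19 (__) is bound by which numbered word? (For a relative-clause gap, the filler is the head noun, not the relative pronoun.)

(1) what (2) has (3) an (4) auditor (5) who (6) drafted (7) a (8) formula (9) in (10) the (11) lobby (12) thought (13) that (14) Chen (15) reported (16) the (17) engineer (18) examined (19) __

The marked gap is the direct object of "examined".
Its filler is the fronted wh-phrase "what", at word 1.
(The other dependency links word 4 to a gap after word 5.)

1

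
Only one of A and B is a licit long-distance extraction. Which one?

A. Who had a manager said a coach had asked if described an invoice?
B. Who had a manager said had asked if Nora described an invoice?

In A, the wh-phrase is extracted from inside a wh-island (introduced by "if"), which blocks movement.
In B, the extraction path crosses only that-complement boundaries, which are transparent.
So B is grammatical.

B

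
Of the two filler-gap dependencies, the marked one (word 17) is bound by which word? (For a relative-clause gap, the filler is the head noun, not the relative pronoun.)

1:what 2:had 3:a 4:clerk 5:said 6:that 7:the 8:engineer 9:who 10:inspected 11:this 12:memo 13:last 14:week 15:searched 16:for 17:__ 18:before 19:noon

1

The marked gap is the object of the preposition "for" of "searched".
Its filler is the fronted wh-phrase "what", at word 1.
(The other dependency links word 8 to a gap after word 9.)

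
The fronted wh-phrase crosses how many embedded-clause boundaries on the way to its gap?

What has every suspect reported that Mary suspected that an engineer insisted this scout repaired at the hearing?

"what" is extracted from the object of "repaired".
Boundaries crossed, outermost first: [that], [that], [Ø] — 3 in total.

3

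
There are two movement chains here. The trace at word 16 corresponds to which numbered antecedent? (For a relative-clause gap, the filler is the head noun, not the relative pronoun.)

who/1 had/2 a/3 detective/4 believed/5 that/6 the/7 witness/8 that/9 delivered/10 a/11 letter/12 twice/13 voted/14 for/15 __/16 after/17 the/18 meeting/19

The marked gap is the object of the preposition "for" of "voted".
Its filler is the fronted wh-phrase "who", at word 1.
(The other dependency links word 8 to a gap after word 9.)

1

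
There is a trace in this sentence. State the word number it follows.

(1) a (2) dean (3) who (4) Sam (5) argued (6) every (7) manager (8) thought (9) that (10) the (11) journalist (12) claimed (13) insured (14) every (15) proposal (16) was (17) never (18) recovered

12

The displaced element is "a dean" (word 2).
It is linked across 3 clause boundaries (Ø → that → Ø).
It functions as the subject of "insured", so the gap sits immediately after word 12 ("claimed").
Base order: Sam argued every manager thought that the journalist claimed a dean insured every proposal.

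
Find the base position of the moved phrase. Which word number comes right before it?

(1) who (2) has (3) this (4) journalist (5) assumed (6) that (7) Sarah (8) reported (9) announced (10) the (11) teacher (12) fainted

8

The displaced element is "who" (word 1).
It is linked across 2 clause boundaries (that → Ø).
It functions as the subject of "announced", so the gap sits immediately after word 8 ("reported").
Base order: This journalist has assumed that Sarah reported who announced the teacher fainted.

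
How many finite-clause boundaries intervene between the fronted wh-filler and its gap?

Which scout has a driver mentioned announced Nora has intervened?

1

"which scout" is extracted from the subject of "announced".
Boundaries crossed, outermost first: [Ø] — 1 in total.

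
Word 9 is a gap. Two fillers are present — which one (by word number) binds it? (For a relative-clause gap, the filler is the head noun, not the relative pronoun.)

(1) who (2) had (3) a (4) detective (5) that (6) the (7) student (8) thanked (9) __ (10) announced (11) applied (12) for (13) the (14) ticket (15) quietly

4

The marked gap is inside the relative clause, the direct object of "thanked".
Its filler is the head noun "detective" (via "that"), at word 4.
(The other dependency links word 1 to a gap after word 10.)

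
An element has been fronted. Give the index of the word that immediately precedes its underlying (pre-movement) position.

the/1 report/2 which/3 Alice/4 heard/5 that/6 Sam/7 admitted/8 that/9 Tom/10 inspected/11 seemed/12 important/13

The displaced element is "the report" (word 2).
It is linked across 2 clause boundaries (that → that).
It functions as the direct object of "inspected", so the gap sits immediately after word 11 ("inspected").
Base order: Alice heard that Sam admitted that Tom inspected the report.

11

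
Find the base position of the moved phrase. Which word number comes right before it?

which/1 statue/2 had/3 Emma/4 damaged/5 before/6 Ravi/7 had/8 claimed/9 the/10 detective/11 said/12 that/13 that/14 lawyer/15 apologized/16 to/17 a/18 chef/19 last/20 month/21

The displaced element is "which statue" (word 2).
It functions as the direct object of "damaged", so the gap sits immediately after word 5 ("damaged").
Base order: Emma had damaged which statue before Ravi had claimed the detective said that that lawyer apologized to a chef last month.

5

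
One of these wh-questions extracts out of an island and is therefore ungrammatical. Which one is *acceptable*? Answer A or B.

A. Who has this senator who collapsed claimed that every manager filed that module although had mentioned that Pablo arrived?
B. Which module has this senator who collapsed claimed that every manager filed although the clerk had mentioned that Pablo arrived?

In A, the wh-phrase is extracted from inside an adjunct island (introduced by "although"), which blocks movement.
In B, the extraction path crosses only that-complement boundaries, which are transparent.
So B is grammatical.

B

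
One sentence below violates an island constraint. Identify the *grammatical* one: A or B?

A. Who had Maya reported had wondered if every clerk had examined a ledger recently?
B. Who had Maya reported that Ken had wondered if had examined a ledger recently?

A

In B, the wh-phrase is extracted from inside a wh-island (introduced by "if"), which blocks movement.
In A, the extraction path crosses only that-complement boundaries, which are transparent.
So A is grammatical.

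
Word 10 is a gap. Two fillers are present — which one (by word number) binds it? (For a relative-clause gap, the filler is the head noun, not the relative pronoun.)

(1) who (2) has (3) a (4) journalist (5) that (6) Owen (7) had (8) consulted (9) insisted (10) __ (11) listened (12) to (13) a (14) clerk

The marked gap is the subject of "listened".
Its filler is the fronted wh-phrase "who", at word 1.
(The other dependency links word 4 to a gap after word 8.)

1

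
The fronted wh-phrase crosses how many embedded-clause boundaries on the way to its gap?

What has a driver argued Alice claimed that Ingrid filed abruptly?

"what" is extracted from the object of "filed".
Boundaries crossed, outermost first: [Ø], [that] — 2 in total.

2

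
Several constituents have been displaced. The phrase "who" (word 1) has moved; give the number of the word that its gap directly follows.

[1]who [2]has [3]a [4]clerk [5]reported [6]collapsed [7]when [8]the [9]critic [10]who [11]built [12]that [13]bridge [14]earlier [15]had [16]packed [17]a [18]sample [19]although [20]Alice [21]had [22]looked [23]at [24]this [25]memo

The displaced element is "who" (word 1).
It is linked across 1 clause boundary (Ø).
It functions as the subject of "collapsed", so the gap sits immediately after word 5 ("reported").
Base order: A clerk has reported that who collapsed when the critic who built that bridge earlier had packed a sample although Alice had looked at this memo.

5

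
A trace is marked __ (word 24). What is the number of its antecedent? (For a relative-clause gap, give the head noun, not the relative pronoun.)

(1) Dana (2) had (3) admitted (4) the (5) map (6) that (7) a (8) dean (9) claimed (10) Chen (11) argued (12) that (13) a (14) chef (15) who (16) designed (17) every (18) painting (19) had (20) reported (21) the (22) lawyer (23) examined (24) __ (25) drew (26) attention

The gap at 24 is the object of "examined", inside a relative clause.
The relative pronoun is "that" (word 6); it is bound by the head noun immediately before it.
Its filler is the head noun "map", at word 5.

5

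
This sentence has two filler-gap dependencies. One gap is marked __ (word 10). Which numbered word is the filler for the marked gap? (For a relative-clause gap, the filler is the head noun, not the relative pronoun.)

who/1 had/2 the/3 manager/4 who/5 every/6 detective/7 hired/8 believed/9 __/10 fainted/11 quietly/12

1

The marked gap is the subject of "fainted".
Its filler is the fronted wh-phrase "who", at word 1.
(The other dependency links word 4 to a gap after word 8.)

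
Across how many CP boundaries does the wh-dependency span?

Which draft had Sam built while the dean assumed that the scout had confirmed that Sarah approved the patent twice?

"which draft" originates inside the matrix clause — no clause boundary is crossed.

0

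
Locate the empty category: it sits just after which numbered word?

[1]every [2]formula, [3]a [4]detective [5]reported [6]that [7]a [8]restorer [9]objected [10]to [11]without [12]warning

The displaced element is "every formula" (word 2).
It is linked across 1 clause boundary (that).
It functions as the object of the preposition "to" of "objected", so the gap sits immediately after word 10 ("to").
Base order: A detective reported that a restorer objected to every formula without warning.

10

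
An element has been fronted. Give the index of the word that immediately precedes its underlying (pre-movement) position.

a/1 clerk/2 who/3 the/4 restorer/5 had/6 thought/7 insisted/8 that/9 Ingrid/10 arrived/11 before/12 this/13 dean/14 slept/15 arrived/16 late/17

7

The displaced element is "a clerk" (word 2).
It is linked across 1 clause boundary (Ø).
It functions as the subject of "insisted", so the gap sits immediately after word 7 ("thought").
Base order: The restorer had thought that a clerk insisted that Ingrid arrived before this dean slept.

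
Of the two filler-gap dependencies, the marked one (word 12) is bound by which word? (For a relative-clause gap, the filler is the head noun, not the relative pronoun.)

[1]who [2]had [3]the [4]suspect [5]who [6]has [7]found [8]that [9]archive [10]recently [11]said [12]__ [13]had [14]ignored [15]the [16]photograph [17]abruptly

The marked gap is the subject of "ignored".
Its filler is the fronted wh-phrase "who", at word 1.
(The other dependency links word 4 to a gap after word 5.)

1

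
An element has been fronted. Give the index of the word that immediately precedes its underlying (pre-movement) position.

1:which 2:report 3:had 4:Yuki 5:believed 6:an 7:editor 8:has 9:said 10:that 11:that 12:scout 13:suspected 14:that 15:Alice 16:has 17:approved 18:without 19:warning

17

The displaced element is "which report" (word 2).
It is linked across 3 clause boundaries (Ø → that → that).
It functions as the direct object of "approved", so the gap sits immediately after word 17 ("approved").
Base order: Yuki had believed an editor has said that that scout suspected that Alice has approved which report without warning.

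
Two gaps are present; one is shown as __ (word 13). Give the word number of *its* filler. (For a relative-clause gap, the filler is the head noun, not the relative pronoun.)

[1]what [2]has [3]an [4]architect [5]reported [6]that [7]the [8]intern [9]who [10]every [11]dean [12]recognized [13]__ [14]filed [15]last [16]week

The marked gap is inside the relative clause, the direct object of "recognized".
Its filler is the head noun "intern" (via "who"), at word 8.
(The other dependency links word 1 to a gap after word 14.)

8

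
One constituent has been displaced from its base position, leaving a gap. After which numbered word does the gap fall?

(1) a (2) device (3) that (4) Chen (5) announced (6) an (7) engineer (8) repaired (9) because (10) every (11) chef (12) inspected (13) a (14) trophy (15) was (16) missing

The displaced element is "a device" (word 2).
It is linked across 1 clause boundary (Ø).
It functions as the direct object of "repaired", so the gap sits immediately after word 8 ("repaired").
Base order: Chen announced an engineer repaired a device because every chef inspected a trophy.

8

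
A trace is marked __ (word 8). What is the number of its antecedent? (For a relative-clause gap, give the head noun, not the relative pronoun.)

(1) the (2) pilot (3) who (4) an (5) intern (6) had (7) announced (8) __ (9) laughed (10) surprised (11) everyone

The gap at 8 is the subject of "laughed", inside a relative clause.
The relative pronoun is "who" (word 3); it is bound by the head noun immediately before it.
Its filler is the head noun "pilot", at word 2.

2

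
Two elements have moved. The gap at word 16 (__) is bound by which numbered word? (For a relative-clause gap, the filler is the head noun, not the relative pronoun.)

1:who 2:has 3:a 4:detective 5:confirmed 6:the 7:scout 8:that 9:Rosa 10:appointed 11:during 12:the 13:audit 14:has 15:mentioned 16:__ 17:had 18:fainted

The marked gap is the subject of "fainted".
Its filler is the fronted wh-phrase "who", at word 1.
(The other dependency links word 7 to a gap after word 10.)

1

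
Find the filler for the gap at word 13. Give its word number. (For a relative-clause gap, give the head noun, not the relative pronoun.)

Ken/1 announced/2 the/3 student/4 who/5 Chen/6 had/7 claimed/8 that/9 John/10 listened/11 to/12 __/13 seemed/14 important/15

4

The gap at 13 is the prepositional object of "listened", inside a relative clause.
The relative pronoun is "who" (word 5); it is bound by the head noun immediately before it.
Its filler is the head noun "student", at word 4.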